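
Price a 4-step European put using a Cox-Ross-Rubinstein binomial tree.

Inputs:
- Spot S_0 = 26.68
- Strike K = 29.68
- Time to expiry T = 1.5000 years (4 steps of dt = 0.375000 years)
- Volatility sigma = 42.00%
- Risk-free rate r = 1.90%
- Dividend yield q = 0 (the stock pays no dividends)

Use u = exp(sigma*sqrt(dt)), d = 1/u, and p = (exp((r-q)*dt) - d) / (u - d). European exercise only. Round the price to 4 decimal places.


dt = T/N = 0.375000
u = exp(sigma*sqrt(dt)) = 1.293299; d = 1/u = 0.773216
p = (exp((r-q)*dt) - d) / (u - d) = 0.449802
Discount per step: exp(-r*dt) = 0.992900
Stock lattice S(k, i) with i counting down-moves:
  k=0: S(0,0) = 26.6800
  k=1: S(1,0) = 34.5052; S(1,1) = 20.6294
  k=2: S(2,0) = 44.6256; S(2,1) = 26.6800; S(2,2) = 15.9510
  k=3: S(3,0) = 57.7142; S(3,1) = 34.5052; S(3,2) = 20.6294; S(3,3) = 12.3336
  k=4: S(4,0) = 74.6417; S(4,1) = 44.6256; S(4,2) = 26.6800; S(4,3) = 15.9510; S(4,4) = 9.5365
Terminal payoffs V(N, i) = max(K - S_T, 0):
  V(4,0) = 0.000000; V(4,1) = 0.000000; V(4,2) = 3.000000; V(4,3) = 13.729002; V(4,4) = 20.143481
Backward induction: V(k, i) = exp(-r*dt) * [p * V(k+1, i) + (1-p) * V(k+1, i+1)].
  V(3,0) = exp(-r*dt) * [p*0.000000 + (1-p)*0.000000] = 0.000000
  V(3,1) = exp(-r*dt) * [p*0.000000 + (1-p)*3.000000] = 1.638876
  V(3,2) = exp(-r*dt) * [p*3.000000 + (1-p)*13.729002] = 8.839870
  V(3,3) = exp(-r*dt) * [p*13.729002 + (1-p)*20.143481] = 17.135710
  V(2,0) = exp(-r*dt) * [p*0.000000 + (1-p)*1.638876] = 0.895305
  V(2,1) = exp(-r*dt) * [p*1.638876 + (1-p)*8.839870] = 5.561087
  V(2,2) = exp(-r*dt) * [p*8.839870 + (1-p)*17.135710] = 13.309062
  V(1,0) = exp(-r*dt) * [p*0.895305 + (1-p)*5.561087] = 3.437828
  V(1,1) = exp(-r*dt) * [p*5.561087 + (1-p)*13.309062] = 9.754262
  V(0,0) = exp(-r*dt) * [p*3.437828 + (1-p)*9.754262] = 6.864039

Answer: Price = V(0,0) = 6.8640


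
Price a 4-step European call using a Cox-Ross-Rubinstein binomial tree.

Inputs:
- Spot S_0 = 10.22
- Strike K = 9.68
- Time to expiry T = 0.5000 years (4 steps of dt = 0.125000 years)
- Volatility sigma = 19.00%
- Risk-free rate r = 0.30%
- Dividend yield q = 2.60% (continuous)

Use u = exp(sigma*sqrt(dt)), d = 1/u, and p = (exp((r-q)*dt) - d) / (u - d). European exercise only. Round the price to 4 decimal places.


Answer: Price = V(0,0) = 0.7931

Derivation:
dt = T/N = 0.125000
u = exp(sigma*sqrt(dt)) = 1.069483; d = 1/u = 0.935031
p = (exp((r-q)*dt) - d) / (u - d) = 0.461860
Discount per step: exp(-r*dt) = 0.999625
Stock lattice S(k, i) with i counting down-moves:
  k=0: S(0,0) = 10.2200
  k=1: S(1,0) = 10.9301; S(1,1) = 9.5560
  k=2: S(2,0) = 11.6896; S(2,1) = 10.2200; S(2,2) = 8.9352
  k=3: S(3,0) = 12.5018; S(3,1) = 10.9301; S(3,2) = 9.5560; S(3,3) = 8.3547
  k=4: S(4,0) = 13.3705; S(4,1) = 11.6896; S(4,2) = 10.2200; S(4,3) = 8.9352; S(4,4) = 7.8119
Terminal payoffs V(N, i) = max(S_T - K, 0):
  V(4,0) = 3.690452; V(4,1) = 2.009569; V(4,2) = 0.540000; V(4,3) = 0.000000; V(4,4) = 0.000000
Backward induction: V(k, i) = exp(-r*dt) * [p * V(k+1, i) + (1-p) * V(k+1, i+1)].
  V(3,0) = exp(-r*dt) * [p*3.690452 + (1-p)*2.009569] = 2.784857
  V(3,1) = exp(-r*dt) * [p*2.009569 + (1-p)*0.540000] = 1.218278
  V(3,2) = exp(-r*dt) * [p*0.540000 + (1-p)*0.000000] = 0.249311
  V(3,3) = exp(-r*dt) * [p*0.000000 + (1-p)*0.000000] = 0.000000
  V(2,0) = exp(-r*dt) * [p*2.784857 + (1-p)*1.218278] = 1.941090
  V(2,1) = exp(-r*dt) * [p*1.218278 + (1-p)*0.249311] = 0.696577
  V(2,2) = exp(-r*dt) * [p*0.249311 + (1-p)*0.000000] = 0.115104
  V(1,0) = exp(-r*dt) * [p*1.941090 + (1-p)*0.696577] = 1.270891
  V(1,1) = exp(-r*dt) * [p*0.696577 + (1-p)*0.115104] = 0.383519
  V(0,0) = exp(-r*dt) * [p*1.270891 + (1-p)*0.383519] = 0.793063


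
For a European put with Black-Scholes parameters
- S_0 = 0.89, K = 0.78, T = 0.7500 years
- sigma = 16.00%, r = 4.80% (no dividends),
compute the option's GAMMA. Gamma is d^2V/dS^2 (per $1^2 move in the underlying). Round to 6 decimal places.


d1 = 1.2811946846; d2 = 1.1426306199
phi(d1) = 0.1755786053; exp(-qT) = 1.0000000000; exp(-rT) = 0.9646402935
Gamma = exp(-qT) * phi(d1) / (S * sigma * sqrt(T)) = 1.0000000000 * 0.1755786053 / (0.8900 * 0.1600 * 0.8660254038) = 1.423741

Answer: Gamma = 1.423741


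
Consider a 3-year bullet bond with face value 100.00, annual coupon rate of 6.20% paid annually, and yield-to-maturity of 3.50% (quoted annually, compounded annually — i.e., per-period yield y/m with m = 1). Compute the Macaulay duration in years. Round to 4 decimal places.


Answer: Macaulay duration = 2.8348 years

Derivation:
Coupon per period c = face * coupon_rate / m = 6.200000
Periods per year m = 1; per-period yield y/m = 0.035000
Number of cashflows N = 3
Cashflows (t years, CF_t, discount factor 1/(1+y/m)^(m*t), PV):
  t = 1.0000: CF_t = 6.200000, DF = 0.966184, PV = 5.990338
  t = 2.0000: CF_t = 6.200000, DF = 0.933511, PV = 5.787766
  t = 3.0000: CF_t = 106.200000, DF = 0.901943, PV = 95.786315
Price P = sum_t PV_t = 107.564420
Macaulay numerator sum_t t * PV_t:
  t * PV_t at t = 1.0000: 5.990338
  t * PV_t at t = 2.0000: 11.575533
  t * PV_t at t = 3.0000: 287.358946
Macaulay duration D = (sum_t t * PV_t) / P = 304.924817 / 107.564420 = 2.834811


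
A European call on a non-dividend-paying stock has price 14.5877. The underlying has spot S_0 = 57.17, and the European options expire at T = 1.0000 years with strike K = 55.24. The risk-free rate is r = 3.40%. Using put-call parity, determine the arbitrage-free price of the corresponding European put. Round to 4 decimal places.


Answer: Put price = 10.8111

Derivation:
Put-call parity: C - P = S_0 * exp(-qT) - K * exp(-rT).
S_0 * exp(-qT) = 57.1700 * 1.00000000 = 57.17000000
K * exp(-rT) = 55.2400 * 0.96657150 = 53.39340992
P = C - S*exp(-qT) + K*exp(-rT)
P = 14.5877 - 57.17000000 + 53.39340992 = 10.8111


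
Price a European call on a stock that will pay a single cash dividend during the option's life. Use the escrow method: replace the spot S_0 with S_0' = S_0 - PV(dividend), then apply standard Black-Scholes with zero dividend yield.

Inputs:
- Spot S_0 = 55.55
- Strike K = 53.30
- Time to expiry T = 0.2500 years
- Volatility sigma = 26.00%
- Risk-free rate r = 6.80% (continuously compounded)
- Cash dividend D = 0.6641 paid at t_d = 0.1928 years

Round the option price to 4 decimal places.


Answer: Price = 4.2024

Derivation:
PV(D) = D * exp(-r * t_d) = 0.6641 * 0.98697517 = 0.65545021
S_0' = S_0 - PV(D) = 55.5500 - 0.65545021 = 54.89454979
d1 = (ln(S_0'/K) + (r + sigma^2/2)*T) / (sigma*sqrt(T)) = 0.42252106
d2 = d1 - sigma*sqrt(T) = 0.29252106
exp(-rT) = 0.98314368
N(d1) = 0.66367763; N(d2) = 0.61505587
C = S_0' * N(d1) - K * exp(-rT) * N(d2) = 54.89454979 * 0.66367763 - 53.3000 * 0.98314368 * 0.61505587 = 4.2024


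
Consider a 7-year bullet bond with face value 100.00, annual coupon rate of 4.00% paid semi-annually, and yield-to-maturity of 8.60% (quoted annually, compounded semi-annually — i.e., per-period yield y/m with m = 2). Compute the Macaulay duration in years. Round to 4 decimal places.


Answer: Macaulay duration = 6.0238 years

Derivation:
Coupon per period c = face * coupon_rate / m = 2.000000
Periods per year m = 2; per-period yield y/m = 0.043000
Number of cashflows N = 14
Cashflows (t years, CF_t, discount factor 1/(1+y/m)^(m*t), PV):
  t = 0.5000: CF_t = 2.000000, DF = 0.958773, PV = 1.917546
  t = 1.0000: CF_t = 2.000000, DF = 0.919245, PV = 1.838490
  t = 1.5000: CF_t = 2.000000, DF = 0.881347, PV = 1.762695
  t = 2.0000: CF_t = 2.000000, DF = 0.845012, PV = 1.690024
  t = 2.5000: CF_t = 2.000000, DF = 0.810174, PV = 1.620349
  t = 3.0000: CF_t = 2.000000, DF = 0.776773, PV = 1.553546
  t = 3.5000: CF_t = 2.000000, DF = 0.744749, PV = 1.489498
  t = 4.0000: CF_t = 2.000000, DF = 0.714045, PV = 1.428090
  t = 4.5000: CF_t = 2.000000, DF = 0.684607, PV = 1.369214
  t = 5.0000: CF_t = 2.000000, DF = 0.656382, PV = 1.312765
  t = 5.5000: CF_t = 2.000000, DF = 0.629322, PV = 1.258643
  t = 6.0000: CF_t = 2.000000, DF = 0.603376, PV = 1.206753
  t = 6.5000: CF_t = 2.000000, DF = 0.578501, PV = 1.157002
  t = 7.0000: CF_t = 102.000000, DF = 0.554651, PV = 56.574387
Price P = sum_t PV_t = 76.178999
Macaulay numerator sum_t t * PV_t:
  t * PV_t at t = 0.5000: 0.958773
  t * PV_t at t = 1.0000: 1.838490
  t * PV_t at t = 1.5000: 2.644042
  t * PV_t at t = 2.0000: 3.380047
  t * PV_t at t = 2.5000: 4.050871
  t * PV_t at t = 3.0000: 4.660638
  t * PV_t at t = 3.5000: 5.213242
  t * PV_t at t = 4.0000: 5.712359
  t * PV_t at t = 4.5000: 6.161461
  t * PV_t at t = 5.0000: 6.563824
  t * PV_t at t = 5.5000: 6.922537
  t * PV_t at t = 6.0000: 7.240516
  t * PV_t at t = 6.5000: 7.520511
  t * PV_t at t = 7.0000: 396.020706
Macaulay duration D = (sum_t t * PV_t) / P = 458.888019 / 76.178999 = 6.023813


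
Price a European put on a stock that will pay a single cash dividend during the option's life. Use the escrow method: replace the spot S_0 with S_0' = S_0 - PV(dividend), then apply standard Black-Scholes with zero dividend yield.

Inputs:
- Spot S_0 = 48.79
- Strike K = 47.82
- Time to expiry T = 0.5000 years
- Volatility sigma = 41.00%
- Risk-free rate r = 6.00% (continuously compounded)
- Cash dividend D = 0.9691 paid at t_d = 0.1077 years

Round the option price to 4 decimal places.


PV(D) = D * exp(-r * t_d) = 0.9691 * 0.99355883 = 0.96285787
S_0' = S_0 - PV(D) = 48.7900 - 0.96285787 = 47.82714213
d1 = (ln(S_0'/K) + (r + sigma^2/2)*T) / (sigma*sqrt(T)) = 0.24895106
d2 = d1 - sigma*sqrt(T) = -0.04096272
exp(-rT) = 0.97044553
N(-d1) = 0.40169932; N(-d2) = 0.51633719
P = K * exp(-rT) * N(-d2) - S_0' * N(-d1) = 47.8200 * 0.97044553 * 0.51633719 - 47.82714213 * 0.40169932 = 4.7494

Answer: Price = 4.7494


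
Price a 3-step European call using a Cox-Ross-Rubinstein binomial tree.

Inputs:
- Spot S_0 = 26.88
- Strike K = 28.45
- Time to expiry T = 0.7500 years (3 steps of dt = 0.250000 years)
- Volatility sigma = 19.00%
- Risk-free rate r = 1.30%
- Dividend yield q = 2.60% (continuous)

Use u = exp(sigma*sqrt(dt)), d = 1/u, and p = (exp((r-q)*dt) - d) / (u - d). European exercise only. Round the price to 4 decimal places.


dt = T/N = 0.250000
u = exp(sigma*sqrt(dt)) = 1.099659; d = 1/u = 0.909373
p = (exp((r-q)*dt) - d) / (u - d) = 0.459216
Discount per step: exp(-r*dt) = 0.996755
Stock lattice S(k, i) with i counting down-moves:
  k=0: S(0,0) = 26.8800
  k=1: S(1,0) = 29.5588; S(1,1) = 24.4439
  k=2: S(2,0) = 32.5046; S(2,1) = 26.8800; S(2,2) = 22.2287
  k=3: S(3,0) = 35.7440; S(3,1) = 29.5588; S(3,2) = 24.4439; S(3,3) = 20.2141
Terminal payoffs V(N, i) = max(S_T - K, 0):
  V(3,0) = 7.294003; V(3,1) = 1.108830; V(3,2) = 0.000000; V(3,3) = 0.000000
Backward induction: V(k, i) = exp(-r*dt) * [p * V(k+1, i) + (1-p) * V(k+1, i+1)].
  V(2,0) = exp(-r*dt) * [p*7.294003 + (1-p)*1.108830] = 3.936347
  V(2,1) = exp(-r*dt) * [p*1.108830 + (1-p)*0.000000] = 0.507540
  V(2,2) = exp(-r*dt) * [p*0.000000 + (1-p)*0.000000] = 0.000000
  V(1,0) = exp(-r*dt) * [p*3.936347 + (1-p)*0.507540] = 2.075347
  V(1,1) = exp(-r*dt) * [p*0.507540 + (1-p)*0.000000] = 0.232314
  V(0,0) = exp(-r*dt) * [p*2.075347 + (1-p)*0.232314] = 1.075165

Answer: Price = V(0,0) = 1.0752


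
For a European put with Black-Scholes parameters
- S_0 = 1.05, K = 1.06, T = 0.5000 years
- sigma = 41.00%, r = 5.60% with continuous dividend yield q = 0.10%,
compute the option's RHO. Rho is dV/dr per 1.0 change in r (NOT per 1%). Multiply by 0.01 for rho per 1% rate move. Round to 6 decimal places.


Answer: Rho = -0.274686

Derivation:
d1 = 0.2071176333; d2 = -0.0827961469
phi(d1) = 0.3904765393; exp(-qT) = 0.9995001250; exp(-rT) = 0.9723883668
N(-d2) = 0.5329931835
Rho = -K*T*exp(-rT)*N(-d2) = -1.0600 * 0.5000 * 0.9723883668 * 0.5329931835 = -0.274686


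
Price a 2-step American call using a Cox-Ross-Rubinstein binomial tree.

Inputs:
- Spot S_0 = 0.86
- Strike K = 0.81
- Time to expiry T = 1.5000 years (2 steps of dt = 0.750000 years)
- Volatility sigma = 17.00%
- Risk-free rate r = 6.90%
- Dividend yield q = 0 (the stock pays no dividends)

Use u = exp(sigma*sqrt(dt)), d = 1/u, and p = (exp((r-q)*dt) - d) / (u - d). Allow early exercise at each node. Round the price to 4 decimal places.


Answer: Price = V(0,0) = 0.1491

Derivation:
dt = T/N = 0.750000
u = exp(sigma*sqrt(dt)) = 1.158614; d = 1/u = 0.863100
p = (exp((r-q)*dt) - d) / (u - d) = 0.642990
Discount per step: exp(-r*dt) = 0.949566
Stock lattice S(k, i) with i counting down-moves:
  k=0: S(0,0) = 0.8600
  k=1: S(1,0) = 0.9964; S(1,1) = 0.7423
  k=2: S(2,0) = 1.1545; S(2,1) = 0.8600; S(2,2) = 0.6407
Terminal payoffs V(N, i) = max(S_T - K, 0):
  V(2,0) = 0.344452; V(2,1) = 0.050000; V(2,2) = 0.000000
Backward induction: V(k, i) = exp(-r*dt) * [p * V(k+1, i) + (1-p) * V(k+1, i+1)]; then take max(V_cont, immediate exercise) for American.
  V(1,0) = exp(-r*dt) * [p*0.344452 + (1-p)*0.050000] = 0.227259; exercise = 0.186408; V(1,0) = max -> 0.227259
  V(1,1) = exp(-r*dt) * [p*0.050000 + (1-p)*0.000000] = 0.030528; exercise = 0.000000; V(1,1) = max -> 0.030528
  V(0,0) = exp(-r*dt) * [p*0.227259 + (1-p)*0.030528] = 0.149105; exercise = 0.050000; V(0,0) = max -> 0.149105


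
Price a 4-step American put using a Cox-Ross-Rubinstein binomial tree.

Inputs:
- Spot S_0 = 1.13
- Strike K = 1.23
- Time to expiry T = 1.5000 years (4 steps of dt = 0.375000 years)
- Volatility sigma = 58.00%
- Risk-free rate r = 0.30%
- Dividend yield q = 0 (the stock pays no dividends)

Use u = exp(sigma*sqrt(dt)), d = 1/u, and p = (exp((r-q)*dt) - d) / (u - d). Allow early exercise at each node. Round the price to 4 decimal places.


dt = T/N = 0.375000
u = exp(sigma*sqrt(dt)) = 1.426432; d = 1/u = 0.701050
p = (exp((r-q)*dt) - d) / (u - d) = 0.413680
Discount per step: exp(-r*dt) = 0.998876
Stock lattice S(k, i) with i counting down-moves:
  k=0: S(0,0) = 1.1300
  k=1: S(1,0) = 1.6119; S(1,1) = 0.7922
  k=2: S(2,0) = 2.2992; S(2,1) = 1.1300; S(2,2) = 0.5554
  k=3: S(3,0) = 3.2797; S(3,1) = 1.6119; S(3,2) = 0.7922; S(3,3) = 0.3893
  k=4: S(4,0) = 4.6782; S(4,1) = 2.2992; S(4,2) = 1.1300; S(4,3) = 0.5554; S(4,4) = 0.2729
Terminal payoffs V(N, i) = max(K - S_T, 0):
  V(4,0) = 0.000000; V(4,1) = 0.000000; V(4,2) = 0.100000; V(4,3) = 0.674638; V(4,4) = 0.957055
Backward induction: V(k, i) = exp(-r*dt) * [p * V(k+1, i) + (1-p) * V(k+1, i+1)]; then take max(V_cont, immediate exercise) for American.
  V(3,0) = exp(-r*dt) * [p*0.000000 + (1-p)*0.000000] = 0.000000; exercise = 0.000000; V(3,0) = max -> 0.000000
  V(3,1) = exp(-r*dt) * [p*0.000000 + (1-p)*0.100000] = 0.058566; exercise = 0.000000; V(3,1) = max -> 0.058566
  V(3,2) = exp(-r*dt) * [p*0.100000 + (1-p)*0.674638] = 0.436430; exercise = 0.437813; V(3,2) = max -> 0.437813
  V(3,3) = exp(-r*dt) * [p*0.674638 + (1-p)*0.957055] = 0.839280; exercise = 0.840663; V(3,3) = max -> 0.840663
  V(2,0) = exp(-r*dt) * [p*0.000000 + (1-p)*0.058566] = 0.034300; exercise = 0.000000; V(2,0) = max -> 0.034300
  V(2,1) = exp(-r*dt) * [p*0.058566 + (1-p)*0.437813] = 0.280611; exercise = 0.100000; V(2,1) = max -> 0.280611
  V(2,2) = exp(-r*dt) * [p*0.437813 + (1-p)*0.840663] = 0.673255; exercise = 0.674638; V(2,2) = max -> 0.674638
  V(1,0) = exp(-r*dt) * [p*0.034300 + (1-p)*0.280611] = 0.178516; exercise = 0.000000; V(1,0) = max -> 0.178516
  V(1,1) = exp(-r*dt) * [p*0.280611 + (1-p)*0.674638] = 0.511061; exercise = 0.437813; V(1,1) = max -> 0.511061
  V(0,0) = exp(-r*dt) * [p*0.178516 + (1-p)*0.511061] = 0.373074; exercise = 0.100000; V(0,0) = max -> 0.373074

Answer: Price = V(0,0) = 0.3731


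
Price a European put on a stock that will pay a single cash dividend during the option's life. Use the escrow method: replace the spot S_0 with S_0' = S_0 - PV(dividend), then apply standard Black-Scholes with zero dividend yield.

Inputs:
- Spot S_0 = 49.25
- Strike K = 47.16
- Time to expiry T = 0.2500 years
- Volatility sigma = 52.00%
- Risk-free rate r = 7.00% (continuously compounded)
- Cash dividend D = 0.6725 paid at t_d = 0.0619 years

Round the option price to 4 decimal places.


Answer: Price = 3.8699

Derivation:
PV(D) = D * exp(-r * t_d) = 0.6725 * 0.99567637 = 0.66959236
S_0' = S_0 - PV(D) = 49.2500 - 0.66959236 = 48.58040764
d1 = (ln(S_0'/K) + (r + sigma^2/2)*T) / (sigma*sqrt(T)) = 0.31143938
d2 = d1 - sigma*sqrt(T) = 0.05143938
exp(-rT) = 0.98265224
N(-d1) = 0.37773331; N(-d2) = 0.47948770
P = K * exp(-rT) * N(-d2) - S_0' * N(-d1) = 47.1600 * 0.98265224 * 0.47948770 - 48.58040764 * 0.37773331 = 3.8699


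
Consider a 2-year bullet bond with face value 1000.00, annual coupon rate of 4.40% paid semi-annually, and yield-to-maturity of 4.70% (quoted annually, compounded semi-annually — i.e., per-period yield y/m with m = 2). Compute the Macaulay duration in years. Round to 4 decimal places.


Answer: Macaulay duration = 1.9361 years

Derivation:
Coupon per period c = face * coupon_rate / m = 22.000000
Periods per year m = 2; per-period yield y/m = 0.023500
Number of cashflows N = 4
Cashflows (t years, CF_t, discount factor 1/(1+y/m)^(m*t), PV):
  t = 0.5000: CF_t = 22.000000, DF = 0.977040, PV = 21.494871
  t = 1.0000: CF_t = 22.000000, DF = 0.954606, PV = 21.001339
  t = 1.5000: CF_t = 22.000000, DF = 0.932688, PV = 20.519139
  t = 2.0000: CF_t = 1022.000000, DF = 0.911273, PV = 931.321240
Price P = sum_t PV_t = 994.336589
Macaulay numerator sum_t t * PV_t:
  t * PV_t at t = 0.5000: 10.747435
  t * PV_t at t = 1.0000: 21.001339
  t * PV_t at t = 1.5000: 30.778709
  t * PV_t at t = 2.0000: 1862.642480
Macaulay duration D = (sum_t t * PV_t) / P = 1925.169964 / 994.336589 = 1.936135


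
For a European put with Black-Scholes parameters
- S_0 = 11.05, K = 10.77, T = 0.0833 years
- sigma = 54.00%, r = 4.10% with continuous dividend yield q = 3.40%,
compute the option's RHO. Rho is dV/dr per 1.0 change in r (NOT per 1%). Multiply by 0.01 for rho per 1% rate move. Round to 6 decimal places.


Answer: Rho = -0.414807

Derivation:
d1 = 0.2463480335; d2 = 0.0904946409
phi(d1) = 0.3870187219; exp(-qT) = 0.9971718069; exp(-rT) = 0.9965905255
N(-d2) = 0.4639470762
Rho = -K*T*exp(-rT)*N(-d2) = -10.7700 * 0.0833 * 0.9965905255 * 0.4639470762 = -0.414807


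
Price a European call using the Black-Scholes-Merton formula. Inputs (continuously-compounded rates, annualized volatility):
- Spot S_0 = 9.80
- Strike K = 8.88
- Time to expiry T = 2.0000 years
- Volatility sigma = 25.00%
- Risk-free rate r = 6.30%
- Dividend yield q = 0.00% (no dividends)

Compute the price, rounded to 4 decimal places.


Answer: Price = 2.4601

Derivation:
d1 = (ln(S/K) + (r - q + 0.5*sigma^2) * T) / (sigma * sqrt(T)) = 0.81198720
d2 = d1 - sigma * sqrt(T) = 0.45843381
exp(-rT) = 0.88161485; exp(-qT) = 1.00000000
C = S_0 * exp(-qT) * N(d1) - K * exp(-rT) * N(d2)
N(d1) = 0.79160051; N(d2) = 0.67667960
C = 9.8000 * 1.00000000 * 0.79160051 - 8.8800 * 0.88161485 * 0.67667960 = 2.4601


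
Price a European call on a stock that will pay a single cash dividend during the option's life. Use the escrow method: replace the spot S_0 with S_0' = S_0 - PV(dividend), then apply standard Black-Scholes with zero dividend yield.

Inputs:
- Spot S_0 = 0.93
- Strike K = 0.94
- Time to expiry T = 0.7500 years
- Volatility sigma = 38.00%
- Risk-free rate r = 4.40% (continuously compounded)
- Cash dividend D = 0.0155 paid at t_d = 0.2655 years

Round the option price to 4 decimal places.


PV(D) = D * exp(-r * t_d) = 0.0155 * 0.98838597 = 0.01531998
S_0' = S_0 - PV(D) = 0.9300 - 0.01531998 = 0.91468002
d1 = (ln(S_0'/K) + (r + sigma^2/2)*T) / (sigma*sqrt(T)) = 0.18184838
d2 = d1 - sigma*sqrt(T) = -0.14724127
exp(-rT) = 0.96753856
N(d1) = 0.57214914; N(d2) = 0.44147079
C = S_0' * N(d1) - K * exp(-rT) * N(d2) = 0.91468002 * 0.57214914 - 0.9400 * 0.96753856 * 0.44147079 = 0.1218

Answer: Price = 0.1218


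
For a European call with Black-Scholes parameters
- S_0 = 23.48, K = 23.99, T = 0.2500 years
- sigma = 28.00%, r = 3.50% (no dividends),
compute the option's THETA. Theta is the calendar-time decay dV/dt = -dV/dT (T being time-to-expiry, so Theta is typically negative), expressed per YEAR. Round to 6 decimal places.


Answer: Theta = -2.985170

Derivation:
d1 = -0.0209862992; d2 = -0.1609862992
phi(d1) = 0.3988544380; exp(-qT) = 1.0000000000; exp(-rT) = 0.9912881698
Theta = -S*exp(-qT)*phi(d1)*sigma/(2*sqrt(T)) - r*K*exp(-rT)*N(d2) + q*S*exp(-qT)*N(d1)
N(d1) = 0.4916282925; N(d2) = 0.4360520958; sqrt(T) = 0.5000000000
Term 1 = -23.4800 * 1.0000000000 * 0.3988544380 * 0.2800 / (2 * 0.5000000000) = -2.6222286172
Term 2 = -0.0350 * 23.9900 * 0.9912881698 * 0.4360520958 = -0.3629414699
Term 3 = 0 (no dividend yield, q = 0)
Theta = -2.6222286172 + (-0.3629414699) + (0.0000000000) = -2.985170


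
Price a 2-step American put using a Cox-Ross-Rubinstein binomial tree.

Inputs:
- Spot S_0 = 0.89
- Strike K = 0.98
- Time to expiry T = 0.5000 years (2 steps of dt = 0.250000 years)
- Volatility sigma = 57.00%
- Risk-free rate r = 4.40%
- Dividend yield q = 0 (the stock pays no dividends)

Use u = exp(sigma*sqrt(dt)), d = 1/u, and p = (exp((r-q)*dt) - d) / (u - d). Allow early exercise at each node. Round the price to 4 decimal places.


Answer: Price = V(0,0) = 0.1913

Derivation:
dt = T/N = 0.250000
u = exp(sigma*sqrt(dt)) = 1.329762; d = 1/u = 0.752014
p = (exp((r-q)*dt) - d) / (u - d) = 0.448373
Discount per step: exp(-r*dt) = 0.989060
Stock lattice S(k, i) with i counting down-moves:
  k=0: S(0,0) = 0.8900
  k=1: S(1,0) = 1.1835; S(1,1) = 0.6693
  k=2: S(2,0) = 1.5738; S(2,1) = 0.8900; S(2,2) = 0.5033
Terminal payoffs V(N, i) = max(K - S_T, 0):
  V(2,0) = 0.000000; V(2,1) = 0.090000; V(2,2) = 0.476682
Backward induction: V(k, i) = exp(-r*dt) * [p * V(k+1, i) + (1-p) * V(k+1, i+1)]; then take max(V_cont, immediate exercise) for American.
  V(1,0) = exp(-r*dt) * [p*0.000000 + (1-p)*0.090000] = 0.049103; exercise = 0.000000; V(1,0) = max -> 0.049103
  V(1,1) = exp(-r*dt) * [p*0.090000 + (1-p)*0.476682] = 0.299986; exercise = 0.310707; V(1,1) = max -> 0.310707
  V(0,0) = exp(-r*dt) * [p*0.049103 + (1-p)*0.310707] = 0.191295; exercise = 0.090000; V(0,0) = max -> 0.191295


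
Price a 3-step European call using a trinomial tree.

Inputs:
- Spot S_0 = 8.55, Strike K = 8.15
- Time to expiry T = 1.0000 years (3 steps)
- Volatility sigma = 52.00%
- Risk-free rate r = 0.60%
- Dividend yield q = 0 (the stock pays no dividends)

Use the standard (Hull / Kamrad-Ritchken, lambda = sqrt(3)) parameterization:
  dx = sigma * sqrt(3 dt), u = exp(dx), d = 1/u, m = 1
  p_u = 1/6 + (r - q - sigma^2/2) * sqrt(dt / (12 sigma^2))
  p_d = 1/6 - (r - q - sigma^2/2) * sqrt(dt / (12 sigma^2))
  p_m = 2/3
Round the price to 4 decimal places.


dt = T/N = 0.333333; dx = sigma*sqrt(3*dt) = 0.520000
u = exp(dx) = 1.682028; d = 1/u = 0.594521
p_u = 0.125256, p_m = 0.666667, p_d = 0.208077
Discount per step: exp(-r*dt) = 0.998002
Stock lattice S(k, j) with j the centered position index:
  k=0: S(0,+0) = 8.5500
  k=1: S(1,-1) = 5.0832; S(1,+0) = 8.5500; S(1,+1) = 14.3813
  k=2: S(2,-2) = 3.0220; S(2,-1) = 5.0832; S(2,+0) = 8.5500; S(2,+1) = 14.3813; S(2,+2) = 24.1898
  k=3: S(3,-3) = 1.7967; S(3,-2) = 3.0220; S(3,-1) = 5.0832; S(3,+0) = 8.5500; S(3,+1) = 14.3813; S(3,+2) = 24.1898; S(3,+3) = 40.6879
Terminal payoffs V(N, j) = max(S_T - K, 0):
  V(3,-3) = 0.000000; V(3,-2) = 0.000000; V(3,-1) = 0.000000; V(3,+0) = 0.400000; V(3,+1) = 6.231336; V(3,+2) = 16.039805; V(3,+3) = 32.537922
Backward induction: V(k, j) = exp(-r*dt) * [p_u * V(k+1, j+1) + p_m * V(k+1, j) + p_d * V(k+1, j-1)]
  V(2,-2) = exp(-r*dt) * [p_u*0.000000 + p_m*0.000000 + p_d*0.000000] = 0.000000
  V(2,-1) = exp(-r*dt) * [p_u*0.400000 + p_m*0.000000 + p_d*0.000000] = 0.050002
  V(2,+0) = exp(-r*dt) * [p_u*6.231336 + p_m*0.400000 + p_d*0.000000] = 1.045089
  V(2,+1) = exp(-r*dt) * [p_u*16.039805 + p_m*6.231336 + p_d*0.400000] = 6.234063
  V(2,+2) = exp(-r*dt) * [p_u*32.537922 + p_m*16.039805 + p_d*6.231336] = 16.033286
  V(1,-1) = exp(-r*dt) * [p_u*1.045089 + p_m*0.050002 + p_d*0.000000] = 0.163911
  V(1,+0) = exp(-r*dt) * [p_u*6.234063 + p_m*1.045089 + p_d*0.050002] = 1.485014
  V(1,+1) = exp(-r*dt) * [p_u*16.033286 + p_m*6.234063 + p_d*1.045089] = 6.369022
  V(0,+0) = exp(-r*dt) * [p_u*6.369022 + p_m*1.485014 + p_d*0.163911] = 1.818236

Answer: Price = V(0,0) = 1.8182


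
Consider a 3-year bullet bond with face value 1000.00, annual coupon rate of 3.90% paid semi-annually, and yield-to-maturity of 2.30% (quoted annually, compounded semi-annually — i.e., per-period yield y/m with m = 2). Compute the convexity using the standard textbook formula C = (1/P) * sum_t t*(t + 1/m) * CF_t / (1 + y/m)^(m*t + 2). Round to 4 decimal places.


Answer: Convexity = 9.6428

Derivation:
Coupon per period c = face * coupon_rate / m = 19.500000
Periods per year m = 2; per-period yield y/m = 0.011500
Number of cashflows N = 6
Cashflows (t years, CF_t, discount factor 1/(1+y/m)^(m*t), PV):
  t = 0.5000: CF_t = 19.500000, DF = 0.988631, PV = 19.278300
  t = 1.0000: CF_t = 19.500000, DF = 0.977391, PV = 19.059120
  t = 1.5000: CF_t = 19.500000, DF = 0.966279, PV = 18.842432
  t = 2.0000: CF_t = 19.500000, DF = 0.955293, PV = 18.628207
  t = 2.5000: CF_t = 19.500000, DF = 0.944432, PV = 18.416419
  t = 3.0000: CF_t = 1019.500000, DF = 0.933694, PV = 951.901273
Price P = sum_t PV_t = 1046.125749
Convexity numerator sum_t t*(t + 1/m) * CF_t / (1+y/m)^(m*t + 2):
  t = 0.5000: term = 9.421216
  t = 1.0000: term = 27.942311
  t = 1.5000: term = 55.249256
  t = 2.0000: term = 91.035188
  t = 2.5000: term = 135.000279
  t = 3.0000: term = 9768.984765
Convexity = (1/P) * sum = 10087.633014 / 1046.125749 = 9.642849


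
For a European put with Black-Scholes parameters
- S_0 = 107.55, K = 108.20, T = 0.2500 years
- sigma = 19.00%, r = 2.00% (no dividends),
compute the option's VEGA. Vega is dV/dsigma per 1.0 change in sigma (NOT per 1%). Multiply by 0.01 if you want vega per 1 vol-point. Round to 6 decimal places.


d1 = 0.0367051505; d2 = -0.0582948495
phi(d1) = 0.3986736298; exp(-qT) = 1.0000000000; exp(-rT) = 0.9950124792
Vega = S * exp(-qT) * phi(d1) * sqrt(T) = 107.5500 * 1.0000000000 * 0.3986736298 * 0.5000000000 = 21.438674

Answer: Vega = 21.438674


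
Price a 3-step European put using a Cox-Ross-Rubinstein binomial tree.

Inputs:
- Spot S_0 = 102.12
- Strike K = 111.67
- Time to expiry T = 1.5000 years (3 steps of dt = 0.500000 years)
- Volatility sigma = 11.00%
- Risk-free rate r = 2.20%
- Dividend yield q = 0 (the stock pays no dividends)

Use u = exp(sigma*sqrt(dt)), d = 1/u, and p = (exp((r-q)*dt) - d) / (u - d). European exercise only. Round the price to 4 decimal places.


Answer: Price = V(0,0) = 8.7324

Derivation:
dt = T/N = 0.500000
u = exp(sigma*sqrt(dt)) = 1.080887; d = 1/u = 0.925166
p = (exp((r-q)*dt) - d) / (u - d) = 0.551594
Discount per step: exp(-r*dt) = 0.989060
Stock lattice S(k, i) with i counting down-moves:
  k=0: S(0,0) = 102.1200
  k=1: S(1,0) = 110.3802; S(1,1) = 94.4780
  k=2: S(2,0) = 119.3084; S(2,1) = 102.1200; S(2,2) = 87.4079
  k=3: S(3,0) = 128.9589; S(3,1) = 110.3802; S(3,2) = 94.4780; S(3,3) = 80.8668
Terminal payoffs V(N, i) = max(K - S_T, 0):
  V(3,0) = 0.000000; V(3,1) = 1.289848; V(3,2) = 17.192015; V(3,3) = 30.803200
Backward induction: V(k, i) = exp(-r*dt) * [p * V(k+1, i) + (1-p) * V(k+1, i+1)].
  V(2,0) = exp(-r*dt) * [p*0.000000 + (1-p)*1.289848] = 0.572048
  V(2,1) = exp(-r*dt) * [p*1.289848 + (1-p)*17.192015] = 8.328361
  V(2,2) = exp(-r*dt) * [p*17.192015 + (1-p)*30.803200] = 23.040511
  V(1,0) = exp(-r*dt) * [p*0.572048 + (1-p)*8.328361] = 4.005722
  V(1,1) = exp(-r*dt) * [p*8.328361 + (1-p)*23.040511] = 14.762102
  V(0,0) = exp(-r*dt) * [p*4.005722 + (1-p)*14.762102] = 8.732364


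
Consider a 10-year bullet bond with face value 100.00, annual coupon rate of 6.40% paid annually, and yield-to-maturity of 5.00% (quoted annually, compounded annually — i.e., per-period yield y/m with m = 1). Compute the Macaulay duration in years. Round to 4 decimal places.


Coupon per period c = face * coupon_rate / m = 6.400000
Periods per year m = 1; per-period yield y/m = 0.050000
Number of cashflows N = 10
Cashflows (t years, CF_t, discount factor 1/(1+y/m)^(m*t), PV):
  t = 1.0000: CF_t = 6.400000, DF = 0.952381, PV = 6.095238
  t = 2.0000: CF_t = 6.400000, DF = 0.907029, PV = 5.804989
  t = 3.0000: CF_t = 6.400000, DF = 0.863838, PV = 5.528561
  t = 4.0000: CF_t = 6.400000, DF = 0.822702, PV = 5.265296
  t = 5.0000: CF_t = 6.400000, DF = 0.783526, PV = 5.014567
  t = 6.0000: CF_t = 6.400000, DF = 0.746215, PV = 4.775779
  t = 7.0000: CF_t = 6.400000, DF = 0.710681, PV = 4.548361
  t = 8.0000: CF_t = 6.400000, DF = 0.676839, PV = 4.331772
  t = 9.0000: CF_t = 6.400000, DF = 0.644609, PV = 4.125497
  t = 10.0000: CF_t = 106.400000, DF = 0.613913, PV = 65.320370
Price P = sum_t PV_t = 110.810429
Macaulay numerator sum_t t * PV_t:
  t * PV_t at t = 1.0000: 6.095238
  t * PV_t at t = 2.0000: 11.609977
  t * PV_t at t = 3.0000: 16.585682
  t * PV_t at t = 4.0000: 21.061183
  t * PV_t at t = 5.0000: 25.072837
  t * PV_t at t = 6.0000: 28.654671
  t * PV_t at t = 7.0000: 31.838524
  t * PV_t at t = 8.0000: 34.654175
  t * PV_t at t = 9.0000: 37.129474
  t * PV_t at t = 10.0000: 653.203702
Macaulay duration D = (sum_t t * PV_t) / P = 865.905463 / 110.810429 = 7.814296

Answer: Macaulay duration = 7.8143 years


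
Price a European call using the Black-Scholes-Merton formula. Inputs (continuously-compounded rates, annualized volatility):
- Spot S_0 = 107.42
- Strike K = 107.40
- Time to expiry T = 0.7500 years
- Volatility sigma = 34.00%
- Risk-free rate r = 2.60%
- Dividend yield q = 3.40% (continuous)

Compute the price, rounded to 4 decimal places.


d1 = (ln(S/K) + (r - q + 0.5*sigma^2) * T) / (sigma * sqrt(T)) = 0.12747963
d2 = d1 - sigma * sqrt(T) = -0.16696901
exp(-rT) = 0.98068890; exp(-qT) = 0.97482238
C = S_0 * exp(-qT) * N(d1) - K * exp(-rT) * N(d2)
N(d1) = 0.55071960; N(d2) = 0.43369722
C = 107.4200 * 0.97482238 * 0.55071960 - 107.4000 * 0.98068890 * 0.43369722 = 11.9892

Answer: Price = 11.9892


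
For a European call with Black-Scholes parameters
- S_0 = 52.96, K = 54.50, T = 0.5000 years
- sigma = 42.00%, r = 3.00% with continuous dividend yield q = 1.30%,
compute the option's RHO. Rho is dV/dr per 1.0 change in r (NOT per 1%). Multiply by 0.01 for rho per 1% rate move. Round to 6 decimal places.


Answer: Rho = 11.122745

Derivation:
d1 = 0.0805974113; d2 = -0.2163874368
phi(d1) = 0.3976486293; exp(-qT) = 0.9935210793; exp(-rT) = 0.9851119396
N(d2) = 0.4143428792
Rho = K*T*exp(-rT)*N(d2) = 54.5000 * 0.5000 * 0.9851119396 * 0.4143428792 = 11.122745


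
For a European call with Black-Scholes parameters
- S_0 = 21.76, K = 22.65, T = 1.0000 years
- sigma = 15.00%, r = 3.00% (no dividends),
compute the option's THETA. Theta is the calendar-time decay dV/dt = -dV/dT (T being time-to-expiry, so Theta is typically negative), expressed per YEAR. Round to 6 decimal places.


Answer: Theta = -0.943469

Derivation:
d1 = 0.0077571337; d2 = -0.1422428663
phi(d1) = 0.3989302778; exp(-qT) = 1.0000000000; exp(-rT) = 0.9704455335
Theta = -S*exp(-qT)*phi(d1)*sigma/(2*sqrt(T)) - r*K*exp(-rT)*N(d2) + q*S*exp(-qT)*N(d1)
N(d1) = 0.5030946176; N(d2) = 0.4434440868; sqrt(T) = 1.0000000000
Term 1 = -21.7600 * 1.0000000000 * 0.3989302778 * 0.1500 / (2 * 1.0000000000) = -0.6510542134
Term 2 = -0.0300 * 22.6500 * 0.9704455335 * 0.4434440868 = -0.2924148975
Term 3 = 0 (no dividend yield, q = 0)
Theta = -0.6510542134 + (-0.2924148975) + (0.0000000000) = -0.943469


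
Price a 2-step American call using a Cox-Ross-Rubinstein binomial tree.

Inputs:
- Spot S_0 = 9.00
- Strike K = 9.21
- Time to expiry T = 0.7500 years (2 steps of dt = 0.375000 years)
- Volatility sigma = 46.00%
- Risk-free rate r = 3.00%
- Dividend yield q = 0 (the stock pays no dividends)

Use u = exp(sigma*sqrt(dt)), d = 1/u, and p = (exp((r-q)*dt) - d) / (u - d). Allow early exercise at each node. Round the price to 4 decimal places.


Answer: Price = V(0,0) = 1.3058

Derivation:
dt = T/N = 0.375000
u = exp(sigma*sqrt(dt)) = 1.325370; d = 1/u = 0.754507
p = (exp((r-q)*dt) - d) / (u - d) = 0.449857
Discount per step: exp(-r*dt) = 0.988813
Stock lattice S(k, i) with i counting down-moves:
  k=0: S(0,0) = 9.0000
  k=1: S(1,0) = 11.9283; S(1,1) = 6.7906
  k=2: S(2,0) = 15.8094; S(2,1) = 9.0000; S(2,2) = 5.1235
Terminal payoffs V(N, i) = max(S_T - K, 0):
  V(2,0) = 6.599440; V(2,1) = 0.000000; V(2,2) = 0.000000
Backward induction: V(k, i) = exp(-r*dt) * [p * V(k+1, i) + (1-p) * V(k+1, i+1)]; then take max(V_cont, immediate exercise) for American.
  V(1,0) = exp(-r*dt) * [p*6.599440 + (1-p)*0.000000] = 2.935595; exercise = 2.718326; V(1,0) = max -> 2.935595
  V(1,1) = exp(-r*dt) * [p*0.000000 + (1-p)*0.000000] = 0.000000; exercise = 0.000000; V(1,1) = max -> 0.000000
  V(0,0) = exp(-r*dt) * [p*2.935595 + (1-p)*0.000000] = 1.305826; exercise = 0.000000; V(0,0) = max -> 1.305826


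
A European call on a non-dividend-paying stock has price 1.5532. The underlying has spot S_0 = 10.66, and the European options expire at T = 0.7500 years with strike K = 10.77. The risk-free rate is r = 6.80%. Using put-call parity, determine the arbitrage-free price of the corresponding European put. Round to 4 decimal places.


Answer: Put price = 1.1277

Derivation:
Put-call parity: C - P = S_0 * exp(-qT) - K * exp(-rT).
S_0 * exp(-qT) = 10.6600 * 1.00000000 = 10.66000000
K * exp(-rT) = 10.7700 * 0.95027867 = 10.23450128
P = C - S*exp(-qT) + K*exp(-rT)
P = 1.5532 - 10.66000000 + 10.23450128 = 1.1277


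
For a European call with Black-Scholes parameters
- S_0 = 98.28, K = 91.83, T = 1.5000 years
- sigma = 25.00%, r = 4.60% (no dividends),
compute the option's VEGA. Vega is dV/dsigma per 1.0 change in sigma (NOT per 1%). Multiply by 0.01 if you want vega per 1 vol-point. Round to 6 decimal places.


d1 = 0.6001462356; d2 = 0.2939600177
phi(d1) = 0.3331953630; exp(-qT) = 1.0000000000; exp(-rT) = 0.9333266801
Vega = S * exp(-qT) * phi(d1) * sqrt(T) = 98.2800 * 1.0000000000 * 0.3331953630 * 1.2247448714 = 40.106035

Answer: Vega = 40.106035


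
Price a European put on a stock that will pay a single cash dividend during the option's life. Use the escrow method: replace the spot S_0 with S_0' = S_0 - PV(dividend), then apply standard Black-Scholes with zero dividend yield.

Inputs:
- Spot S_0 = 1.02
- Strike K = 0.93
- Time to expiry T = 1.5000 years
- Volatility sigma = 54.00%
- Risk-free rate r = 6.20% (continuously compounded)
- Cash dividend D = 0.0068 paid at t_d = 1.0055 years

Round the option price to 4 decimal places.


Answer: Price = 0.1665

Derivation:
PV(D) = D * exp(-r * t_d) = 0.0068 * 0.93956244 = 0.00638902
S_0' = S_0 - PV(D) = 1.0200 - 0.00638902 = 1.01361098
d1 = (ln(S_0'/K) + (r + sigma^2/2)*T) / (sigma*sqrt(T)) = 0.60147050
d2 = d1 - sigma*sqrt(T) = -0.05989173
exp(-rT) = 0.91119350
N(-d1) = 0.27376333; N(-d2) = 0.52387907
P = K * exp(-rT) * N(-d2) - S_0' * N(-d1) = 0.9300 * 0.91119350 * 0.52387907 - 1.01361098 * 0.27376333 = 0.1665


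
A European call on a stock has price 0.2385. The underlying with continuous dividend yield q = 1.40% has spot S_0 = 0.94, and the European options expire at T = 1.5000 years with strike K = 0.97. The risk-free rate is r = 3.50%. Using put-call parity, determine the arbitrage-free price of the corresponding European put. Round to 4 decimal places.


Put-call parity: C - P = S_0 * exp(-qT) - K * exp(-rT).
S_0 * exp(-qT) = 0.9400 * 0.97921896 = 0.92046583
K * exp(-rT) = 0.9700 * 0.94885432 = 0.92038869
P = C - S*exp(-qT) + K*exp(-rT)
P = 0.2385 - 0.92046583 + 0.92038869 = 0.2384

Answer: Put price = 0.2384


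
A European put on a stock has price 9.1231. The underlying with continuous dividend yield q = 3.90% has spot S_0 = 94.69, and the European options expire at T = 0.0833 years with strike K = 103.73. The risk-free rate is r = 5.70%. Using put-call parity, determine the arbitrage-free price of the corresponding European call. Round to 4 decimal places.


Put-call parity: C - P = S_0 * exp(-qT) - K * exp(-rT).
S_0 * exp(-qT) = 94.6900 * 0.99675657 = 94.38287974
K * exp(-rT) = 103.7300 * 0.99526315 = 103.23864701
C = P + S*exp(-qT) - K*exp(-rT)
C = 9.1231 + 94.38287974 - 103.23864701 = 0.2673

Answer: Call price = 0.2673


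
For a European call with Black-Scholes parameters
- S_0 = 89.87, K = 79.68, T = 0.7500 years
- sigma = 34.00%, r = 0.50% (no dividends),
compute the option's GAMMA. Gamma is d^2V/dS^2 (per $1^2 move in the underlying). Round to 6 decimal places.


Answer: Gamma = 0.012825

Derivation:
d1 = 0.5686749646; d2 = 0.2742263273
phi(d1) = 0.3393802425; exp(-qT) = 1.0000000000; exp(-rT) = 0.9962570225
Gamma = exp(-qT) * phi(d1) / (S * sigma * sqrt(T)) = 1.0000000000 * 0.3393802425 / (89.8700 * 0.3400 * 0.8660254038) = 0.012825


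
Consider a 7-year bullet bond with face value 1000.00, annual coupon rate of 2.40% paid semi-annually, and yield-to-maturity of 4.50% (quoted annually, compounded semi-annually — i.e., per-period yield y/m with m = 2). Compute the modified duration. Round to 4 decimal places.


Answer: Modified duration = 6.2987

Derivation:
Coupon per period c = face * coupon_rate / m = 12.000000
Periods per year m = 2; per-period yield y/m = 0.022500
Number of cashflows N = 14
Cashflows (t years, CF_t, discount factor 1/(1+y/m)^(m*t), PV):
  t = 0.5000: CF_t = 12.000000, DF = 0.977995, PV = 11.735941
  t = 1.0000: CF_t = 12.000000, DF = 0.956474, PV = 11.477693
  t = 1.5000: CF_t = 12.000000, DF = 0.935427, PV = 11.225128
  t = 2.0000: CF_t = 12.000000, DF = 0.914843, PV = 10.978120
  t = 2.5000: CF_t = 12.000000, DF = 0.894712, PV = 10.736548
  t = 3.0000: CF_t = 12.000000, DF = 0.875024, PV = 10.500291
  t = 3.5000: CF_t = 12.000000, DF = 0.855769, PV = 10.269234
  t = 4.0000: CF_t = 12.000000, DF = 0.836938, PV = 10.043260
  t = 4.5000: CF_t = 12.000000, DF = 0.818522, PV = 9.822259
  t = 5.0000: CF_t = 12.000000, DF = 0.800510, PV = 9.606122
  t = 5.5000: CF_t = 12.000000, DF = 0.782895, PV = 9.394740
  t = 6.0000: CF_t = 12.000000, DF = 0.765667, PV = 9.188010
  t = 6.5000: CF_t = 12.000000, DF = 0.748819, PV = 8.985829
  t = 7.0000: CF_t = 1012.000000, DF = 0.732341, PV = 741.129464
Price P = sum_t PV_t = 875.092638
First compute Macaulay numerator sum_t t * PV_t:
  t * PV_t at t = 0.5000: 5.867971
  t * PV_t at t = 1.0000: 11.477693
  t * PV_t at t = 1.5000: 16.837692
  t * PV_t at t = 2.0000: 21.956240
  t * PV_t at t = 2.5000: 26.841370
  t * PV_t at t = 3.0000: 31.500874
  t * PV_t at t = 3.5000: 35.942317
  t * PV_t at t = 4.0000: 40.173041
  t * PV_t at t = 4.5000: 44.200167
  t * PV_t at t = 5.0000: 48.030608
  t * PV_t at t = 5.5000: 51.671070
  t * PV_t at t = 6.0000: 55.128058
  t * PV_t at t = 6.5000: 58.407886
  t * PV_t at t = 7.0000: 5187.906245
Macaulay duration D = 5635.941231 / 875.092638 = 6.440394
Modified duration = D / (1 + y/m) = 6.440394 / (1 + 0.022500) = 6.298674


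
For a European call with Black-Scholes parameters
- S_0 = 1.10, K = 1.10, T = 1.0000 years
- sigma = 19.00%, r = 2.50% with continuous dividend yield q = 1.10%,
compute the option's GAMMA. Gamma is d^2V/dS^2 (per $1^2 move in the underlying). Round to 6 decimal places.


d1 = 0.1686842105; d2 = -0.0213157895
phi(d1) = 0.3933066409; exp(-qT) = 0.9890602788; exp(-rT) = 0.9753099120
Gamma = exp(-qT) * phi(d1) / (S * sigma * sqrt(T)) = 0.9890602788 * 0.3933066409 / (1.1000 * 0.1900 * 1.0000000000) = 1.861263

Answer: Gamma = 1.861263


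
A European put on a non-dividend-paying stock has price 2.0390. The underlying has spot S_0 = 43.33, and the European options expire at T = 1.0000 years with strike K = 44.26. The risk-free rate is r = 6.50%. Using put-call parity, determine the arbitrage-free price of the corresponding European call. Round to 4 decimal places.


Put-call parity: C - P = S_0 * exp(-qT) - K * exp(-rT).
S_0 * exp(-qT) = 43.3300 * 1.00000000 = 43.33000000
K * exp(-rT) = 44.2600 * 0.93706746 = 41.47460593
C = P + S*exp(-qT) - K*exp(-rT)
C = 2.0390 + 43.33000000 - 41.47460593 = 3.8944

Answer: Call price = 3.8944


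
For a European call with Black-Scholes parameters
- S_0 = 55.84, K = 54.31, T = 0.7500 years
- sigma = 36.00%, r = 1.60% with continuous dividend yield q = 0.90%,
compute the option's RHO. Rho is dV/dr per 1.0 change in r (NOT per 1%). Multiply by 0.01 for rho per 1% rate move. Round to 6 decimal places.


d1 = 0.2618350392; d2 = -0.0499341061
phi(d1) = 0.3854987506; exp(-qT) = 0.9932727301; exp(-rT) = 0.9880717129
N(d2) = 0.4800874492
Rho = K*T*exp(-rT)*N(d2) = 54.3100 * 0.7500 * 0.9880717129 * 0.4800874492 = 19.321902

Answer: Rho = 19.321902
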